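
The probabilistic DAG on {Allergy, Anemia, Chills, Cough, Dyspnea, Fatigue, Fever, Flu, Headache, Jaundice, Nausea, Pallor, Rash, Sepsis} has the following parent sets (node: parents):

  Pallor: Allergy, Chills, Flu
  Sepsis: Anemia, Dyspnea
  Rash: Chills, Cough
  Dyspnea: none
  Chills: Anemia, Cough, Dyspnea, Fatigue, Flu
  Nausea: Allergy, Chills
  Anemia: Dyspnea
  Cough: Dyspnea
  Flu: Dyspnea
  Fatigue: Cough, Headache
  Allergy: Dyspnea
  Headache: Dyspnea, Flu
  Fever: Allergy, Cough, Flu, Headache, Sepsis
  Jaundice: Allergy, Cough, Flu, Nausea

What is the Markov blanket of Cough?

{Allergy, Anemia, Chills, Dyspnea, Fatigue, Fever, Flu, Headache, Jaundice, Nausea, Rash, Sepsis}

The Markov blanket of a node is its parents, its children, and the other parents of its children.
Cough's children: Chills, Fatigue, Fever, Jaundice, Rash.
Cough's parents: Dyspnea.
Parents of each child, excluding Cough:
  Fatigue: Headache
  Chills: Anemia, Dyspnea, Fatigue, Flu
  Rash: Chills
  Fever: Allergy, Flu, Headache, Sepsis
  Jaundice: Allergy, Flu, Nausea
Taking the union gives {Allergy, Anemia, Chills, Dyspnea, Fatigue, Fever, Flu, Headache, Jaundice, Nausea, Rash, Sepsis}.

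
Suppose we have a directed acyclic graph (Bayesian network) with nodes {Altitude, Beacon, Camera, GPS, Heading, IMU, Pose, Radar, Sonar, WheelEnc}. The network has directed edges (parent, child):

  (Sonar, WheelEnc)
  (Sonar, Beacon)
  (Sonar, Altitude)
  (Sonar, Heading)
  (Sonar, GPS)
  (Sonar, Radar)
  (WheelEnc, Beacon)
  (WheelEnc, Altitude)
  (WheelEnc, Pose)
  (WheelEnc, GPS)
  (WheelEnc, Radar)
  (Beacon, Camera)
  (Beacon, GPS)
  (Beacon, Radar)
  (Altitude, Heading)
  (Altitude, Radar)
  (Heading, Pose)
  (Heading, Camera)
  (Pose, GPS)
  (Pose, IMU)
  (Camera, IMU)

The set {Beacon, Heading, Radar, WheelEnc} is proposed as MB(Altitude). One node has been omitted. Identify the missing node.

Pa(Altitude) = {Sonar, WheelEnc}.
Altitude has children Heading, Radar.
Other parents of Altitude's children:
  Heading also has parent Sonar.
  Radar also has parents Beacon, Sonar, WheelEnc.
MB(Altitude) = {Beacon, Heading, Radar, Sonar, WheelEnc}.
Comparing with the claimed set, Sonar is missing.

Sonar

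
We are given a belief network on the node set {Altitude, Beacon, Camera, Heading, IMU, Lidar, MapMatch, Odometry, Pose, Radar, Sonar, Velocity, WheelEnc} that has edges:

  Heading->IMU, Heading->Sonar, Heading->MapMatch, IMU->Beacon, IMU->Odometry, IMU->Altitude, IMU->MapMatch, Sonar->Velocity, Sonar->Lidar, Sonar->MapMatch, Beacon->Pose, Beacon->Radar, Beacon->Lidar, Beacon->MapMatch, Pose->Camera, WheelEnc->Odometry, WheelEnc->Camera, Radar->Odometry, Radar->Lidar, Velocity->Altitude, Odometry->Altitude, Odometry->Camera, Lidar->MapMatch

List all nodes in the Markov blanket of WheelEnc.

A node's Markov blanket = Pa ∪ Ch ∪ (parents of Ch other than the node itself).
WheelEnc's parents: none.
WheelEnc has children Camera, Odometry.
Co-parents of WheelEnc (other parents of its children):
  parents(Odometry) \ {WheelEnc} = {IMU, Radar}.
  Camera also has parents Odometry, Pose.
Union: {} ∪ {Camera, Odometry} ∪ {IMU, Odometry, Pose, Radar} = {Camera, IMU, Odometry, Pose, Radar}.

{Camera, IMU, Odometry, Pose, Radar}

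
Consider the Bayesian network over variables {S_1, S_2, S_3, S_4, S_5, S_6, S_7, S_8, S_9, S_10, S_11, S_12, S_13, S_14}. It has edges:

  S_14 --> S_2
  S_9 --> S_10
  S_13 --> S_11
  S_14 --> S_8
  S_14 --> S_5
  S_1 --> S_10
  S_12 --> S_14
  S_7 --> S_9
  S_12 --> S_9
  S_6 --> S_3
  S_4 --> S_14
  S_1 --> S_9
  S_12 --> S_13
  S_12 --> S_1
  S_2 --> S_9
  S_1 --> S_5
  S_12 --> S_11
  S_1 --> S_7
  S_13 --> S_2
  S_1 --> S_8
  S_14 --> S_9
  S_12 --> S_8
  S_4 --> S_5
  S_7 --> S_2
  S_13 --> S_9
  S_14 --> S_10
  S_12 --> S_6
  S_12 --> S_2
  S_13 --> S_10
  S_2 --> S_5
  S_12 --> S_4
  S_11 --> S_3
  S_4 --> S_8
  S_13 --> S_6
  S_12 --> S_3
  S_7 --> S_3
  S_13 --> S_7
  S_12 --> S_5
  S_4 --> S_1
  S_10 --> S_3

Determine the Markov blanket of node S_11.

{S_3, S_6, S_7, S_10, S_12, S_13}

S_11 has parents S_12, S_13.
Ch(S_11) = {S_3}.
Co-parents of S_11 (other parents of its children):
  S_3: S_6, S_7, S_10, S_12
MB(S_11) = {S_3, S_6, S_7, S_10, S_12, S_13}.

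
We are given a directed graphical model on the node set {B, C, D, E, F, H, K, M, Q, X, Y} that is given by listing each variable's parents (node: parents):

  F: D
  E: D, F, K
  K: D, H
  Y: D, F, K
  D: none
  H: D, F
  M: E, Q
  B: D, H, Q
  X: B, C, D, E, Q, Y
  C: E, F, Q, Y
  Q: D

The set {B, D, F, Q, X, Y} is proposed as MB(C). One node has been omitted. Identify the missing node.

C has parents E, F, Q, Y.
Children of C: X.
Co-parents of C (other parents of its children):
  X: B, D, E, Q, Y
MB(C) = {B, D, E, F, Q, X, Y}.
Comparing with the claimed set, E is missing.

E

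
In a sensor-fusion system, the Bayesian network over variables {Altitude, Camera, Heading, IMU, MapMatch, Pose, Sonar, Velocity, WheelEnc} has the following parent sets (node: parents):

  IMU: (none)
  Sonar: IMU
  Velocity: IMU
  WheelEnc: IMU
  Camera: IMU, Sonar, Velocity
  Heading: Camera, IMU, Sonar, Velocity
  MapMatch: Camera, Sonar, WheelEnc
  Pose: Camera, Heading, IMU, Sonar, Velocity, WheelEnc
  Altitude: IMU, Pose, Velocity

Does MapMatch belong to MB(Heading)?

Pa(Heading) = {Camera, IMU, Sonar, Velocity}.
Ch(Heading) = {Pose}.
Co-parents of Heading (other parents of its children):
  Pose's other parents are Camera, IMU, Sonar, Velocity, WheelEnc.
MB(Heading) = {Camera, IMU, Pose, Sonar, Velocity, WheelEnc}; MapMatch is not in this set.

No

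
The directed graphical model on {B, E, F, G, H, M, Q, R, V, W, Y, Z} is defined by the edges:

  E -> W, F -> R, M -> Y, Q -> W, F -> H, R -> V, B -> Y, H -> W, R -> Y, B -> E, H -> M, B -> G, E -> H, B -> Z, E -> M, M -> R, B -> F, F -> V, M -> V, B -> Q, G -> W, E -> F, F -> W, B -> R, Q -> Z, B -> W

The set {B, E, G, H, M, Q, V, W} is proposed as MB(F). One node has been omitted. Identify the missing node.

R

Children of F: H, R, V, W.
Pa(F) = {B, E}.
For each child, the remaining parents (spouses of F):
  H: E
  R: B, M
  V: M, R
  W: B, E, G, H, Q
MB(F) = {B, E, G, H, M, Q, R, V, W}.
Comparing with the claimed set, R is missing.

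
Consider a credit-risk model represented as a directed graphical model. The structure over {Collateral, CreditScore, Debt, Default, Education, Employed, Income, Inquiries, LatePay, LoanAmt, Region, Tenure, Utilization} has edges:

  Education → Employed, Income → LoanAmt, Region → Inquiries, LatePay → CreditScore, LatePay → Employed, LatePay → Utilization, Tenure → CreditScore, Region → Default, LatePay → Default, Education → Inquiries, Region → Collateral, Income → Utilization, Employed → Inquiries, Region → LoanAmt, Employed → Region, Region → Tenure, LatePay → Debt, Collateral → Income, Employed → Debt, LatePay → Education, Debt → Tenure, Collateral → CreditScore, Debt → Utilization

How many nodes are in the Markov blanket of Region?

The Markov blanket of a node is its parents, its children, and the other parents of its children.
Region's parents: Employed.
Region's children: Collateral, Default, Inquiries, LoanAmt, Tenure.
Co-parents of Region (other parents of its children):
  Tenure: Debt
  Collateral: —
  LoanAmt: Income
  Inquiries: Education, Employed
  Default: LatePay
MB(Region) = {Collateral, Debt, Default, Education, Employed, Income, Inquiries, LatePay, LoanAmt, Tenure}, which has 10 nodes.

10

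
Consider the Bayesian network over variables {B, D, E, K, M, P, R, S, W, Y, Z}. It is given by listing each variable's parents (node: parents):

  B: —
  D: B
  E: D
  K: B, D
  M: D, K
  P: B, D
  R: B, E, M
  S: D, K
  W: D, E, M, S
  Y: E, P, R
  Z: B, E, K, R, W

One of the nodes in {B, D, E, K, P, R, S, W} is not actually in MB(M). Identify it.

The Markov blanket of a node is its parents, its children, and the other parents of its children.
Pa(M) = {D, K}.
Children of M: R, W.
Parents of each child, excluding M:
  R: B, E
  W: D, E, S
MB(M) = {B, D, E, K, R, S, W}.
P is neither a parent, child, nor co-parent of M, so it does not belong.

P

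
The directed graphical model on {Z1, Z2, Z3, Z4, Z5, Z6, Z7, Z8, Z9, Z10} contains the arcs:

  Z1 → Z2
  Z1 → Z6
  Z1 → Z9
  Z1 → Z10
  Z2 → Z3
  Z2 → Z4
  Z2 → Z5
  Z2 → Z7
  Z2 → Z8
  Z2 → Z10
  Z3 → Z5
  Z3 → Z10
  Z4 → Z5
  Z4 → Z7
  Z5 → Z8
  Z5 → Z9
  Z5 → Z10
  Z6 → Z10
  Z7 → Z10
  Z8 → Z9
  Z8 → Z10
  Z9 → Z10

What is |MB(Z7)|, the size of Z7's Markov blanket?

9

Pa(Z7) = {Z2, Z4}.
Z7's children: Z10.
For each child, the remaining parents (spouses of Z7):
  Z10 also has parents Z1, Z2, Z3, Z5, Z6, Z8, Z9.
MB(Z7) = {Z1, Z2, Z3, Z4, Z5, Z6, Z8, Z9, Z10}, which has 9 nodes.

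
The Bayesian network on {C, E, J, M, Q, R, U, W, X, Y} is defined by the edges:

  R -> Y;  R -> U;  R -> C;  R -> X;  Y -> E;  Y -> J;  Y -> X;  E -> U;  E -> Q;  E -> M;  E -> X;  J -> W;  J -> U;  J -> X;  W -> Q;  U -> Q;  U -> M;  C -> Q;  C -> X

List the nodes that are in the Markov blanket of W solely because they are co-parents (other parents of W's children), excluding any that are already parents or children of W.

{C, E, U}

Children of W: Q.
  Q also has parents C, E, U.
Excluding nodes already adjacent to W (J, Q), the co-parent-only contribution is {C, E, U}.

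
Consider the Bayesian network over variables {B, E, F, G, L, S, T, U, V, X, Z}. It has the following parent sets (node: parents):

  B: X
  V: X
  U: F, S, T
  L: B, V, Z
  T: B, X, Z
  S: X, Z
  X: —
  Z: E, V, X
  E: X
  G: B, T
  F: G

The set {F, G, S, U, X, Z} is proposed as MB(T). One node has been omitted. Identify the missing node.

B

Parents of T: B, X, Z.
Ch(T) = {G, U}.
For each child, the remaining parents (spouses of T):
  G's other parent is B.
  parents(U) \ {T} = {F, S}.
MB(T) = {B, F, G, S, U, X, Z}.
Comparing with the claimed set, B is missing.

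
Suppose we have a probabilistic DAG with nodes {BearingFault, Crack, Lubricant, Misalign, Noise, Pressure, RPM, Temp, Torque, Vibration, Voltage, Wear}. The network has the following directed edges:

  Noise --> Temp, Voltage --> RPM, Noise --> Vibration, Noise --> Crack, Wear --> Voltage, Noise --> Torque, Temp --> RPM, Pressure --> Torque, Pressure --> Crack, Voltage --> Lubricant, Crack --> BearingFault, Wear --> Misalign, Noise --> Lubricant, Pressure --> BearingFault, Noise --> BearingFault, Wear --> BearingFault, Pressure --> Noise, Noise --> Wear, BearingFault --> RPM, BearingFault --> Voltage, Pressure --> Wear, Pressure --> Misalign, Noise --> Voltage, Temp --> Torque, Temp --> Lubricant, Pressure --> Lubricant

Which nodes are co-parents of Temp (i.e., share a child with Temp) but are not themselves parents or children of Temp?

{BearingFault, Pressure, Voltage}

Children of Temp: Lubricant, RPM, Torque.
  Torque's other parents are Noise, Pressure.
  RPM also has parents BearingFault, Voltage.
  Lubricant's other parents are Noise, Pressure, Voltage.
Excluding nodes already adjacent to Temp (Lubricant, Noise, RPM, Torque), the co-parent-only contribution is {BearingFault, Pressure, Voltage}.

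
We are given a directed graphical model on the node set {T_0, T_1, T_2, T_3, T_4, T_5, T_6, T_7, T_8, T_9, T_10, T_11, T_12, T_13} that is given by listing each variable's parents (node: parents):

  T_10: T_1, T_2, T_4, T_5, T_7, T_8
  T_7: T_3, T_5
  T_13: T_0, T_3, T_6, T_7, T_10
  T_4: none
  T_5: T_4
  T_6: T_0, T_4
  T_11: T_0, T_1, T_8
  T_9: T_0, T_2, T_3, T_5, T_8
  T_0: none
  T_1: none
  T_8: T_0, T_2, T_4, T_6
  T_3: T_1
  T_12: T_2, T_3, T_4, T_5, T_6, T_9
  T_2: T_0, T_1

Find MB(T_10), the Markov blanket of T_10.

{T_0, T_1, T_2, T_3, T_4, T_5, T_6, T_7, T_8, T_13}

Recall MB(v) = parents ∪ children ∪ spouses, where spouses are the other parents of v's children.
T_10 has parents T_1, T_2, T_4, T_5, T_7, T_8.
Ch(T_10) = {T_13}.
For each child, the remaining parents (spouses of T_10):
  T_13 also has parents T_0, T_3, T_6, T_7.
Union: {T_1, T_2, T_4, T_5, T_7, T_8} ∪ {T_13} ∪ {T_0, T_3, T_6, T_7} = {T_0, T_1, T_2, T_3, T_4, T_5, T_6, T_7, T_8, T_13}.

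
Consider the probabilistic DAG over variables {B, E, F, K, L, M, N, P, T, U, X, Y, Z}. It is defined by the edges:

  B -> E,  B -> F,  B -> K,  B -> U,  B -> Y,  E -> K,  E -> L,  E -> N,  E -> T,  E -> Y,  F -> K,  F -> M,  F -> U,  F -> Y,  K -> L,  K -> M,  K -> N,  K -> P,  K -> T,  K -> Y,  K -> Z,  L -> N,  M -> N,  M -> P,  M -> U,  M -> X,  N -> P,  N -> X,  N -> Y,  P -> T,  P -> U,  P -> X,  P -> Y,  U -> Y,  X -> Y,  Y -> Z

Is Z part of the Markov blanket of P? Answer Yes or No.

Recall MB(v) = parents ∪ children ∪ spouses, where spouses are the other parents of v's children.
Parents of P: K, M, N.
P's children: T, U, X, Y.
Other parents of P's children:
  T also has parents E, K.
  U's other parents are B, F, M.
  X also has parents M, N.
  Y's other parents are B, E, F, K, N, U, X.
MB(P) = {B, E, F, K, M, N, T, U, X, Y}; Z is not in this set.

No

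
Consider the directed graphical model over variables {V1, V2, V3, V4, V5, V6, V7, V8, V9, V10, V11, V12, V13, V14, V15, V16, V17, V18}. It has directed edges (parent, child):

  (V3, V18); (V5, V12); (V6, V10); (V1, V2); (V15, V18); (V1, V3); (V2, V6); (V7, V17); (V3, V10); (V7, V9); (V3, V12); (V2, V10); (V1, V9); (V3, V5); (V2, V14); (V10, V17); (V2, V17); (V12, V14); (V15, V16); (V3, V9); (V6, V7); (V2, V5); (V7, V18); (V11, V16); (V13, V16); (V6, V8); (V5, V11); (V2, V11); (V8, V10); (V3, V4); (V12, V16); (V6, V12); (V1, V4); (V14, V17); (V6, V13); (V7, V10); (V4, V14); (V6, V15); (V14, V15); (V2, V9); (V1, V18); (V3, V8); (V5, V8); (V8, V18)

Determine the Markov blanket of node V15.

V15 has parents V6, V14.
V15 has children V16, V18.
Parents of each child, excluding V15:
  V16's other parents are V11, V12, V13.
  V18 also has parents V1, V3, V7, V8.
Taking the union gives {V1, V3, V6, V7, V8, V11, V12, V13, V14, V16, V18}.

{V1, V3, V6, V7, V8, V11, V12, V13, V14, V16, V18}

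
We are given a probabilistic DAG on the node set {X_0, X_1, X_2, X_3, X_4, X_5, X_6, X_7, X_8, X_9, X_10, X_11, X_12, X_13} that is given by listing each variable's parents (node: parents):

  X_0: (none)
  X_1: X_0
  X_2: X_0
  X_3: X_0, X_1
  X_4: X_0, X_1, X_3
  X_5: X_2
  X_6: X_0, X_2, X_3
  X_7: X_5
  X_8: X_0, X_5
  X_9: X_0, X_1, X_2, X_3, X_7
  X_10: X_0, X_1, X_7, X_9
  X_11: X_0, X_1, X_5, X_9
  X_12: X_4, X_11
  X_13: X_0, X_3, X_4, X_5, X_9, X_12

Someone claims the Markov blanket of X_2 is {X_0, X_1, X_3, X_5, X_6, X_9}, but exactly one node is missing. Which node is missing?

Recall MB(v) = parents ∪ children ∪ spouses, where spouses are the other parents of v's children.
X_2 has parent X_0.
X_2's children: X_5, X_6, X_9.
Parents of each child, excluding X_2:
  X_5: —
  X_6: X_0, X_3
  X_9: X_0, X_1, X_3, X_7
MB(X_2) = {X_0, X_1, X_3, X_5, X_6, X_7, X_9}.
Comparing with the claimed set, X_7 is missing.

X_7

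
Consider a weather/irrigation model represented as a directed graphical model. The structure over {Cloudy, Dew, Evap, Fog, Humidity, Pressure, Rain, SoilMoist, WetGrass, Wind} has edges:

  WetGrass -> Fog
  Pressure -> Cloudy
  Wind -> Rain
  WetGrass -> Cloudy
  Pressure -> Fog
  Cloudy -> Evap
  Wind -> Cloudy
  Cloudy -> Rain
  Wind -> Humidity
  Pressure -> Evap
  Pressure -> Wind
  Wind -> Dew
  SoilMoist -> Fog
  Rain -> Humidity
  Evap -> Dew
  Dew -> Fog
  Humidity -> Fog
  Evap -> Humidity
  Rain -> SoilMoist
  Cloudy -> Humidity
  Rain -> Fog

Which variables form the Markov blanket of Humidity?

{Cloudy, Dew, Evap, Fog, Pressure, Rain, SoilMoist, WetGrass, Wind}

The Markov blanket of a node is its parents, its children, and the other parents of its children.
Humidity's parents: Cloudy, Evap, Rain, Wind.
Ch(Humidity) = {Fog}.
Co-parents of Humidity (other parents of its children):
  parents(Fog) \ {Humidity} = {Dew, Pressure, Rain, SoilMoist, WetGrass}.
MB(Humidity) = {Cloudy, Dew, Evap, Fog, Pressure, Rain, SoilMoist, WetGrass, Wind}.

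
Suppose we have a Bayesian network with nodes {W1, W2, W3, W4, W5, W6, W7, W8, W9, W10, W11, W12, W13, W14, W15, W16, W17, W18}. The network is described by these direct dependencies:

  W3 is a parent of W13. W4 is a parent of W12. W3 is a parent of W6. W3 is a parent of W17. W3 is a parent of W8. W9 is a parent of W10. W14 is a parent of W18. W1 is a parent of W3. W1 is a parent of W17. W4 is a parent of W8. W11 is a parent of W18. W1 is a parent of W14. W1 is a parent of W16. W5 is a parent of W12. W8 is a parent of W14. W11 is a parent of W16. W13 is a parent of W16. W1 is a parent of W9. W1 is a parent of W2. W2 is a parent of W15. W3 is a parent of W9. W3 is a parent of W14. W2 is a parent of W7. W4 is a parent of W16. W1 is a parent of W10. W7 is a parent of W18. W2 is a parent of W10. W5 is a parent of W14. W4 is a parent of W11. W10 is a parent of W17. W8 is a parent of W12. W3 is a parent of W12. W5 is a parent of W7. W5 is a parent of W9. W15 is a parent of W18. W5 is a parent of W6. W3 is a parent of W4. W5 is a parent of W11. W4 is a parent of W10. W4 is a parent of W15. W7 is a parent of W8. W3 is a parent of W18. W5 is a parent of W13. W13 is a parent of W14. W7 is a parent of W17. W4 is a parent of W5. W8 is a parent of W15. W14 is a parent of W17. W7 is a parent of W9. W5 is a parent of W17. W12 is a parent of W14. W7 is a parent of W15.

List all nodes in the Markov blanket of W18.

The Markov blanket of a node is its parents, its children, and the other parents of its children.
W18 has no children.
Pa(W18) = {W3, W7, W11, W14, W15}.
W18 has no children, so there are no co-parents.
MB(W18) = {W3, W7, W11, W14, W15}.

{W3, W7, W11, W14, W15}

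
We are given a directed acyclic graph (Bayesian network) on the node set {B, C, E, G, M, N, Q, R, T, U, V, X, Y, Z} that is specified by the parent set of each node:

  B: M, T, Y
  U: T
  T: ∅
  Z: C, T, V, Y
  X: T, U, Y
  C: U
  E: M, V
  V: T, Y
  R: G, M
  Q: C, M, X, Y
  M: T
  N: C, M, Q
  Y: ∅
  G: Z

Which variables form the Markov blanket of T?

A node's Markov blanket = Pa ∪ Ch ∪ (parents of Ch other than the node itself).
Parents of T: none.
Children of T: B, M, U, V, X, Z.
Other parents of T's children:
  M: —
  U: —
  V: Y
  Z: C, V, Y
  X: U, Y
  B: M, Y
Union: {} ∪ {B, M, U, V, X, Z} ∪ {C, M, U, V, Y} = {B, C, M, U, V, X, Y, Z}.

{B, C, M, U, V, X, Y, Z}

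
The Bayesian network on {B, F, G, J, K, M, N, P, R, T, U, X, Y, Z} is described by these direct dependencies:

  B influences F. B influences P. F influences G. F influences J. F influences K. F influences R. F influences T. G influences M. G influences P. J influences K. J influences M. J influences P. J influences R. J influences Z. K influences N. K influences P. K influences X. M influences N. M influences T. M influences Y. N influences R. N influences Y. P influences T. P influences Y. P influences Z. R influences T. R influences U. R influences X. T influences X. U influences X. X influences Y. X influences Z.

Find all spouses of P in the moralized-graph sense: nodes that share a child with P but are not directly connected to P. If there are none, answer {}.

{F, M, N, R, X}

Children of P: T, Y, Z.
  parents(T) \ {P} = {F, M, R}.
  Y's other parents are M, N, X.
  parents(Z) \ {P} = {J, X}.
Excluding nodes already adjacent to P (B, G, J, K, T, Y, Z), the co-parent-only contribution is {F, M, N, R, X}.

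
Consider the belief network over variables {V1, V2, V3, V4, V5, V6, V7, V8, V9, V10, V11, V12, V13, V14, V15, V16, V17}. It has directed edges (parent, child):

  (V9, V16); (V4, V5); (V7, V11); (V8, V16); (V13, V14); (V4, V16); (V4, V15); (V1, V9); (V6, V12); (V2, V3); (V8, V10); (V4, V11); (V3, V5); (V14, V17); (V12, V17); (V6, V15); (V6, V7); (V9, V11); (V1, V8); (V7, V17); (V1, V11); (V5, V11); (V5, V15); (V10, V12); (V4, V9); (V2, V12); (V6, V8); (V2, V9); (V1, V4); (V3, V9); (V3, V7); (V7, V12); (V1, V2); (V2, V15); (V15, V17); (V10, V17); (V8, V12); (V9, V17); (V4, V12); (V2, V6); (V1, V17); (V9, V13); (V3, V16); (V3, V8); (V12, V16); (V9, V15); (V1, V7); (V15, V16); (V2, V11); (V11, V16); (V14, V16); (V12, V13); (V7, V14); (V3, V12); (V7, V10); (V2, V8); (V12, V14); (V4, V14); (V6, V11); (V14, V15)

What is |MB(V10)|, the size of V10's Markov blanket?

Recall MB(v) = parents ∪ children ∪ spouses, where spouses are the other parents of v's children.
Pa(V10) = {V7, V8}.
Ch(V10) = {V12, V17}.
Parents of each child, excluding V10:
  V12 also has parents V2, V3, V4, V6, V7, V8.
  V17 also has parents V1, V7, V9, V12, V14, V15.
MB(V10) = {V1, V2, V3, V4, V6, V7, V8, V9, V12, V14, V15, V17}, which has 12 nodes.

12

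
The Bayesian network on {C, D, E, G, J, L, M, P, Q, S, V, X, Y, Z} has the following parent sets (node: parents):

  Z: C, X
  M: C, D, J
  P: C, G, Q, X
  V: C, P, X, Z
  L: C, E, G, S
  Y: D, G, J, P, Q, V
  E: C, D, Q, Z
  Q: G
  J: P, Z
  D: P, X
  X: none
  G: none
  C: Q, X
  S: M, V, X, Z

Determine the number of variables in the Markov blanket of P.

9

Children of P: D, J, V, Y.
Parents of P: C, G, Q, X.
Parents of each child, excluding P:
  parents(D) \ {P} = {X}.
  J also has parent Z.
  V's other parents are C, X, Z.
  Y's other parents are D, G, J, Q, V.
MB(P) = {C, D, G, J, Q, V, X, Y, Z}, which has 9 nodes.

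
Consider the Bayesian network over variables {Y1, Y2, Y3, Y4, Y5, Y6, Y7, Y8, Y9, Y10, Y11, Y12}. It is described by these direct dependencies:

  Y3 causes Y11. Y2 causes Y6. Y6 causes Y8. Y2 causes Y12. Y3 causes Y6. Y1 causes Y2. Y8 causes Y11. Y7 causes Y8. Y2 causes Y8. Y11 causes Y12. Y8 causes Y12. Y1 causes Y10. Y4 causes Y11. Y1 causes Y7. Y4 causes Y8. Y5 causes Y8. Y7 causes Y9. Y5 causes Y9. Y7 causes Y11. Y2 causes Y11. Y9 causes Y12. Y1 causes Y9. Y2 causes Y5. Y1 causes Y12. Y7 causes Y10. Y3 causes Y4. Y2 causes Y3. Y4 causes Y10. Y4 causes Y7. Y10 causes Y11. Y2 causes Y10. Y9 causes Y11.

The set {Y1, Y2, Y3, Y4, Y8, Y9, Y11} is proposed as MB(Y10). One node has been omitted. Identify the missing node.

A node's Markov blanket = Pa ∪ Ch ∪ (parents of Ch other than the node itself).
Y10's parents: Y1, Y2, Y4, Y7.
Y10's children: Y11.
Co-parents of Y10 (other parents of its children):
  Y11 also has parents Y2, Y3, Y4, Y7, Y8, Y9.
MB(Y10) = {Y1, Y2, Y3, Y4, Y7, Y8, Y9, Y11}.
Comparing with the claimed set, Y7 is missing.

Y7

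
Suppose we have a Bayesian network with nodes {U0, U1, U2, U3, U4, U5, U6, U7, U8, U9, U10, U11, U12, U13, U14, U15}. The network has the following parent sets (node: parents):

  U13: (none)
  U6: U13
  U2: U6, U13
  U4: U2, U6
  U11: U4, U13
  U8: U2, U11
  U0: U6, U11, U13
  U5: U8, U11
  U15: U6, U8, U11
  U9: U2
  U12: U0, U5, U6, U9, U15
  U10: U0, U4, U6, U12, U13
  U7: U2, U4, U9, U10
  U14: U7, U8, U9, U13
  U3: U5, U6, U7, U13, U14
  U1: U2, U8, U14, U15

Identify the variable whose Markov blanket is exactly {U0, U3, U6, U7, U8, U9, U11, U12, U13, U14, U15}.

U5

The target node must have every member of {U0, U3, U6, U7, U8, U9, U11, U12, U13, U14, U15} as a parent, child, or co-parent, and no others.
Parents of U5: U8, U11; children: U3, U12; co-parents: U0, U6, U7, U9, U13, U14, U15.
These exactly cover the given set, so the node is U5.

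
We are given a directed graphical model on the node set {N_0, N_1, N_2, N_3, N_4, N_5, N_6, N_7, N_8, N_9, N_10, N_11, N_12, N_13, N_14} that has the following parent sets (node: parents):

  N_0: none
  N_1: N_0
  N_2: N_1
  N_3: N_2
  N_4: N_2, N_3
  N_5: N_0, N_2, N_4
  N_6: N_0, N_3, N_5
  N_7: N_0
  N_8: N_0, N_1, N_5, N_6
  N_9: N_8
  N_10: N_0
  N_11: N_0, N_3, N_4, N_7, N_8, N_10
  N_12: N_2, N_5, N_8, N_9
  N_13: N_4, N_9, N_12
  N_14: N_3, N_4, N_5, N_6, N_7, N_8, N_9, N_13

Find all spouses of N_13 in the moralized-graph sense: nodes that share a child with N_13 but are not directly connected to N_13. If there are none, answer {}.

{N_3, N_5, N_6, N_7, N_8}

Children of N_13: N_14.
  parents(N_14) \ {N_13} = {N_3, N_4, N_5, N_6, N_7, N_8, N_9}.
Excluding nodes already adjacent to N_13 (N_4, N_9, N_12, N_14), the co-parent-only contribution is {N_3, N_5, N_6, N_7, N_8}.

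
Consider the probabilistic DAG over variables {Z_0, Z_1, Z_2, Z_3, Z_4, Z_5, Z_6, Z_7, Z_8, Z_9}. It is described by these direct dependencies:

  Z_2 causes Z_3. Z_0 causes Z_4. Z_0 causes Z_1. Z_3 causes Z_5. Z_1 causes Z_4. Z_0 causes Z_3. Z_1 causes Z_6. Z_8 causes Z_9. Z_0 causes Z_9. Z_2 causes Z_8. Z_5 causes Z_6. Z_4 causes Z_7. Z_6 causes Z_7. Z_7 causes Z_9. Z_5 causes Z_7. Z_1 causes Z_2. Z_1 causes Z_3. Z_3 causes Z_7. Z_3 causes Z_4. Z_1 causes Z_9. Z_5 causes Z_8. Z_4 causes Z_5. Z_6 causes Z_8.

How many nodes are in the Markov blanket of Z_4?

Pa(Z_4) = {Z_0, Z_1, Z_3}.
Children of Z_4: Z_5, Z_7.
Other parents of Z_4's children:
  Z_5: Z_3
  Z_7: Z_3, Z_5, Z_6
MB(Z_4) = {Z_0, Z_1, Z_3, Z_5, Z_6, Z_7}, which has 6 nodes.

6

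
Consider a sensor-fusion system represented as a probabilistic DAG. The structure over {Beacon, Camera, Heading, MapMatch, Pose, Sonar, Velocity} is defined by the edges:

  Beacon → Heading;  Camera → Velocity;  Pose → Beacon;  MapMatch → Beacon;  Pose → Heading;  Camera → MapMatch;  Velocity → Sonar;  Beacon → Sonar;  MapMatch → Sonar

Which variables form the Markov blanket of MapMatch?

Recall MB(v) = parents ∪ children ∪ spouses, where spouses are the other parents of v's children.
Children of MapMatch: Beacon, Sonar.
Pa(MapMatch) = {Camera}.
For each child, the remaining parents (spouses of MapMatch):
  Beacon's other parent is Pose.
  Sonar's other parents are Beacon, Velocity.
So the Markov blanket of MapMatch is {Beacon, Camera, Pose, Sonar, Velocity}.

{Beacon, Camera, Pose, Sonar, Velocity}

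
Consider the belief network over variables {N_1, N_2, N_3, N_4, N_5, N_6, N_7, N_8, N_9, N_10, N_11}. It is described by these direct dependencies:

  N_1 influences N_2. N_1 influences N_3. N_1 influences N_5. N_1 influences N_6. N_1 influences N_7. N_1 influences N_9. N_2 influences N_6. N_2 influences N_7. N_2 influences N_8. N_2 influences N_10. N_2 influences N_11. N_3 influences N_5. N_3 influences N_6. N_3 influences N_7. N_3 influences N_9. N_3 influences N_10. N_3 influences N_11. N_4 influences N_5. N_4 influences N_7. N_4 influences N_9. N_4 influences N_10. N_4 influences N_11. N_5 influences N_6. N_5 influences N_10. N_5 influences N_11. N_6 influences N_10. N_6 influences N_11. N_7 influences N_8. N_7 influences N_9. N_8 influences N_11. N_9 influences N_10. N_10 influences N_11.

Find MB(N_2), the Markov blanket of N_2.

{N_1, N_3, N_4, N_5, N_6, N_7, N_8, N_9, N_10, N_11}

A node's Markov blanket = Pa ∪ Ch ∪ (parents of Ch other than the node itself).
Children of N_2: N_6, N_7, N_8, N_10, N_11.
N_2's parents: N_1.
For each child, the remaining parents (spouses of N_2):
  parents(N_6) \ {N_2} = {N_1, N_3, N_5}.
  N_7 also has parents N_1, N_3, N_4.
  N_8's other parent is N_7.
  N_10 also has parents N_3, N_4, N_5, N_6, N_9.
  N_11's other parents are N_3, N_4, N_5, N_6, N_8, N_10.
So the Markov blanket of N_2 is {N_1, N_3, N_4, N_5, N_6, N_7, N_8, N_9, N_10, N_11}.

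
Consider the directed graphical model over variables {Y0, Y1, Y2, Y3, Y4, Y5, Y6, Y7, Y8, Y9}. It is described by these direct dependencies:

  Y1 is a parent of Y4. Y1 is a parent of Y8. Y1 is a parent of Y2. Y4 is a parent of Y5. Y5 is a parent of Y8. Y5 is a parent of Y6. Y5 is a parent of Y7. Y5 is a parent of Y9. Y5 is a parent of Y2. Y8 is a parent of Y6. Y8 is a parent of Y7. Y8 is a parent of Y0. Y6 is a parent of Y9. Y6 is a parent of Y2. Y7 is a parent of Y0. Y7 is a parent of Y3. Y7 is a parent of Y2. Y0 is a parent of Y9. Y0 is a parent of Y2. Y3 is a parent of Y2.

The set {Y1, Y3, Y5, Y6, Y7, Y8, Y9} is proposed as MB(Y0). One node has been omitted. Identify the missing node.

By definition, MB(Y0) is built from Y0's parents, Y0's children, and the co-parents of Y0.
Y0's parents: Y7, Y8.
Ch(Y0) = {Y2, Y9}.
Other parents of Y0's children:
  Y9: Y5, Y6
  Y2: Y1, Y3, Y5, Y6, Y7
MB(Y0) = {Y1, Y2, Y3, Y5, Y6, Y7, Y8, Y9}.
Comparing with the claimed set, Y2 is missing.

Y2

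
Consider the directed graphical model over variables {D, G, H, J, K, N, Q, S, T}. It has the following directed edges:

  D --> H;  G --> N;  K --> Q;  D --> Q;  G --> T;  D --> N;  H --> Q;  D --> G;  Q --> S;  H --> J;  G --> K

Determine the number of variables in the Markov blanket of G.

4

Parents of G: D.
Ch(G) = {K, N, T}.
Other parents of G's children:
  K has no other parent.
  parents(N) \ {G} = {D}.
  T has no other parent.
MB(G) = {D, K, N, T}, which has 4 nodes.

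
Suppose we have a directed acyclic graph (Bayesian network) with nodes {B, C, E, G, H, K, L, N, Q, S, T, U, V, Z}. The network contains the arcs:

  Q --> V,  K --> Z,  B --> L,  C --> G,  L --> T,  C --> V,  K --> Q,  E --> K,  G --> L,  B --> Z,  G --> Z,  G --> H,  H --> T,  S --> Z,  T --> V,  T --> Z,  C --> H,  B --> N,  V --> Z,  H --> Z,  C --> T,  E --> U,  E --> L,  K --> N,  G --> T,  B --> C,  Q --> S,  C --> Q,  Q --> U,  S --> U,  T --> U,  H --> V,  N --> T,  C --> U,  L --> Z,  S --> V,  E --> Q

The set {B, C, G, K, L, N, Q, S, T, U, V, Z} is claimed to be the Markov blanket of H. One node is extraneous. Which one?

U

By definition, MB(H) is built from H's parents, H's children, and the co-parents of H.
H's parents: C, G.
Children of H: T, V, Z.
Other parents of H's children:
  parents(T) \ {H} = {C, G, L, N}.
  parents(V) \ {H} = {C, Q, S, T}.
  parents(Z) \ {H} = {B, G, K, L, S, T, V}.
MB(H) = {B, C, G, K, L, N, Q, S, T, V, Z}.
U is neither a parent, child, nor co-parent of H, so it does not belong.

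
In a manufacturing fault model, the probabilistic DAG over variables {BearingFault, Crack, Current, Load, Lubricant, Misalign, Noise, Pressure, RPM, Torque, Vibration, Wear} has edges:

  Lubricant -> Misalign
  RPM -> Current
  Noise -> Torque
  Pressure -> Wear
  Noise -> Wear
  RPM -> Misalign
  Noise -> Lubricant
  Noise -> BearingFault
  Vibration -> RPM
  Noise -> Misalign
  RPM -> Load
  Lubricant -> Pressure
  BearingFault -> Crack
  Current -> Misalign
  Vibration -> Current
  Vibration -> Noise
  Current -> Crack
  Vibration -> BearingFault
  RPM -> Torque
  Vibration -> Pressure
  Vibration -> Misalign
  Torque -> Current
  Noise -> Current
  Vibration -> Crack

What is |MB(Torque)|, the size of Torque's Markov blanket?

4

Torque has child Current.
Parents of Torque: Noise, RPM.
Co-parents of Torque (other parents of its children):
  parents(Current) \ {Torque} = {Noise, RPM, Vibration}.
MB(Torque) = {Current, Noise, RPM, Vibration}, which has 4 nodes.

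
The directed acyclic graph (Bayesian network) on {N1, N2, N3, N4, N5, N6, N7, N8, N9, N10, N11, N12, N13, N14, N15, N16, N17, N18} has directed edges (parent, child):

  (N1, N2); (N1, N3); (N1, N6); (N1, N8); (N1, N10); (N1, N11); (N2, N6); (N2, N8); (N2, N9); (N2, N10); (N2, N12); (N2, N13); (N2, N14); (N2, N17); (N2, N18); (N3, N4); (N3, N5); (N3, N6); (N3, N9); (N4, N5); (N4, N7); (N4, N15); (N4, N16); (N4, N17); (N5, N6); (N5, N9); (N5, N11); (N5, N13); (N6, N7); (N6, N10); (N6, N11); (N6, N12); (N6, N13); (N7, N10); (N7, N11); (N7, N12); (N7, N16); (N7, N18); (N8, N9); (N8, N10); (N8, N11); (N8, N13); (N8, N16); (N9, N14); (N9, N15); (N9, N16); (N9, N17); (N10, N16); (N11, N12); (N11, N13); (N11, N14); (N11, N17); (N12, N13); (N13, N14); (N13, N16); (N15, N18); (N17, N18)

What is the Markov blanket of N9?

The Markov blanket of a node is its parents, its children, and the other parents of its children.
N9 has parents N2, N3, N5, N8.
Children of N9: N14, N15, N16, N17.
Parents of each child, excluding N9:
  N14: N2, N11, N13
  N15: N4
  N16: N4, N7, N8, N10, N13
  N17: N2, N4, N11
So the Markov blanket of N9 is {N2, N3, N4, N5, N7, N8, N10, N11, N13, N14, N15, N16, N17}.

{N2, N3, N4, N5, N7, N8, N10, N11, N13, N14, N15, N16, N17}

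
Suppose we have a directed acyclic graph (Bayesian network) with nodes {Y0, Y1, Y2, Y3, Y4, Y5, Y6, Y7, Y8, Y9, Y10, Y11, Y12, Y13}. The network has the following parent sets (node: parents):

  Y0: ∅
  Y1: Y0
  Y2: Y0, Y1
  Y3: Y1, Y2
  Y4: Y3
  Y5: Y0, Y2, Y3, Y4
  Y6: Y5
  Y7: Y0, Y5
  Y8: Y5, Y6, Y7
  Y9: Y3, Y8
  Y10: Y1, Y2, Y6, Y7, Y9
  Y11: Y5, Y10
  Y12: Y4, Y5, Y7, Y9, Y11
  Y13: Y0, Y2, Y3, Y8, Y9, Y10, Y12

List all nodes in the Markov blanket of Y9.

{Y0, Y1, Y2, Y3, Y4, Y5, Y6, Y7, Y8, Y10, Y11, Y12, Y13}

The Markov blanket of a node is its parents, its children, and the other parents of its children.
Ch(Y9) = {Y10, Y12, Y13}.
Pa(Y9) = {Y3, Y8}.
Other parents of Y9's children:
  Y10's other parents are Y1, Y2, Y6, Y7.
  parents(Y12) \ {Y9} = {Y4, Y5, Y7, Y11}.
  parents(Y13) \ {Y9} = {Y0, Y2, Y3, Y8, Y10, Y12}.
Union: {Y3, Y8} ∪ {Y10, Y12, Y13} ∪ {Y0, Y1, Y2, Y3, Y4, Y5, Y6, Y7, Y8, Y10, Y11, Y12} = {Y0, Y1, Y2, Y3, Y4, Y5, Y6, Y7, Y8, Y10, Y11, Y12, Y13}.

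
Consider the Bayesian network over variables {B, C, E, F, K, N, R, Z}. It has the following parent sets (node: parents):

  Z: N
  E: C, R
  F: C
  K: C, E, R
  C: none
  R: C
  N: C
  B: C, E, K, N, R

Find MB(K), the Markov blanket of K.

Pa(K) = {C, E, R}.
K's children: B.
Co-parents of K (other parents of its children):
  B's other parents are C, E, N, R.
Taking the union gives {B, C, E, N, R}.

{B, C, E, N, R}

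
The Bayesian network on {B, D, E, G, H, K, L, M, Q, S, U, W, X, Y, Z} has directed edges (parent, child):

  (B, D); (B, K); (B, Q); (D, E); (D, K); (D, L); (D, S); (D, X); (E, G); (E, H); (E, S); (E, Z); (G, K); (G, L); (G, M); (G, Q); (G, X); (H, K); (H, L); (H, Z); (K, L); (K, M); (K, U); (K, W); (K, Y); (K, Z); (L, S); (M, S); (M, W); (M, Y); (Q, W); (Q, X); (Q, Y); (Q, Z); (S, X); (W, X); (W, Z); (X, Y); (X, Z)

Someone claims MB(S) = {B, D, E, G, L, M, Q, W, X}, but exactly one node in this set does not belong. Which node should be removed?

S has child X.
S's parents: D, E, L, M.
Parents of each child, excluding S:
  X also has parents D, G, Q, W.
MB(S) = {D, E, G, L, M, Q, W, X}.
B is neither a parent, child, nor co-parent of S, so it does not belong.

B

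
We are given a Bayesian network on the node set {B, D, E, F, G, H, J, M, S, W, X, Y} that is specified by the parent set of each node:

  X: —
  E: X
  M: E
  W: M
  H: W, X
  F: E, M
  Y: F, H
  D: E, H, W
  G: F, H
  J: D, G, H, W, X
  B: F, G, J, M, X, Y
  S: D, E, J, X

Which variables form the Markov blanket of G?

Recall MB(v) = parents ∪ children ∪ spouses, where spouses are the other parents of v's children.
Pa(G) = {F, H}.
G's children: B, J.
For each child, the remaining parents (spouses of G):
  J: D, H, W, X
  B: F, J, M, X, Y
MB(G) = {B, D, F, H, J, M, W, X, Y}.

{B, D, F, H, J, M, W, X, Y}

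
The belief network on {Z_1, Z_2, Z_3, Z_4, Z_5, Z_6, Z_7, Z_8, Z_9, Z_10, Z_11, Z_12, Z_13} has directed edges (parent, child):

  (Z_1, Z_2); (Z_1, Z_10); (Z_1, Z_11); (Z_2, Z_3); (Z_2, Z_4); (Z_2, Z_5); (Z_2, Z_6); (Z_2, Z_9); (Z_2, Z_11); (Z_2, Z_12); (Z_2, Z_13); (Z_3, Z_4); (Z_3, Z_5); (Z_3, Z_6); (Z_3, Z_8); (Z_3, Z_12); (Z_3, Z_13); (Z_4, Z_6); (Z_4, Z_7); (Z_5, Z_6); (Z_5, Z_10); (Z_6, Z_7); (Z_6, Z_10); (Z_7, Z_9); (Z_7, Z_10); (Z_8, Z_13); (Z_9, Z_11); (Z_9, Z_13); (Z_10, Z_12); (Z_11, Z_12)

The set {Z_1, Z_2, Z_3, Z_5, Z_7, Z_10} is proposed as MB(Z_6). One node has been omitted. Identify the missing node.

Z_6's parents: Z_2, Z_3, Z_4, Z_5.
Children of Z_6: Z_7, Z_10.
Parents of each child, excluding Z_6:
  parents(Z_7) \ {Z_6} = {Z_4}.
  parents(Z_10) \ {Z_6} = {Z_1, Z_5, Z_7}.
MB(Z_6) = {Z_1, Z_2, Z_3, Z_4, Z_5, Z_7, Z_10}.
Comparing with the claimed set, Z_4 is missing.

Z_4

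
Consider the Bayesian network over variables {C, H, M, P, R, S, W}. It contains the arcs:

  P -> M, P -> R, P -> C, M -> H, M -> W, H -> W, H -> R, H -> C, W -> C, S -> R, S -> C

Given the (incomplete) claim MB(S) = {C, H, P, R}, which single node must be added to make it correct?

W

A node's Markov blanket = Pa ∪ Ch ∪ (parents of Ch other than the node itself).
S's parents: none.
S has children C, R.
Other parents of S's children:
  parents(R) \ {S} = {H, P}.
  C's other parents are H, P, W.
MB(S) = {C, H, P, R, W}.
Comparing with the claimed set, W is missing.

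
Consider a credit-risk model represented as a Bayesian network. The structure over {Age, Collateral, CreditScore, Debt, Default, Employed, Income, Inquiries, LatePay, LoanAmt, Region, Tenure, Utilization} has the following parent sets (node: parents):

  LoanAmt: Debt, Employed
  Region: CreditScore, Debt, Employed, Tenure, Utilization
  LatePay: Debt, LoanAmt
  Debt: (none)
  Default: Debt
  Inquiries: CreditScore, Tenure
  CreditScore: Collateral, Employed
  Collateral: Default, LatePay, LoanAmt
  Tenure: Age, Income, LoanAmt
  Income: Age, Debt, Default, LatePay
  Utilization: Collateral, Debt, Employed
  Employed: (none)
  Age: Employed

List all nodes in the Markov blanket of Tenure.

{Age, CreditScore, Debt, Employed, Income, Inquiries, LoanAmt, Region, Utilization}

Tenure's parents: Age, Income, LoanAmt.
Tenure has children Inquiries, Region.
Other parents of Tenure's children:
  Inquiries: CreditScore
  Region: CreditScore, Debt, Employed, Utilization
Union: {Age, Income, LoanAmt} ∪ {Inquiries, Region} ∪ {CreditScore, Debt, Employed, Utilization} = {Age, CreditScore, Debt, Employed, Income, Inquiries, LoanAmt, Region, Utilization}.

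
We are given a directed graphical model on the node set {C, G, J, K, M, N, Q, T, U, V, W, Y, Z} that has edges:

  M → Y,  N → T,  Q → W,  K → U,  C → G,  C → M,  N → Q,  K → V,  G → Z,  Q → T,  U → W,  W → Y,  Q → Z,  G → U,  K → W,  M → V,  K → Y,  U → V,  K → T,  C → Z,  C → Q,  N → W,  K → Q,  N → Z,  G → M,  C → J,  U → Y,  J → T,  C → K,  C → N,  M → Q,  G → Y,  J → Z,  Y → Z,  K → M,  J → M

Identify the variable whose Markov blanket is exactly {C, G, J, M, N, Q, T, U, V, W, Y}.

K

The target node must have every member of {C, G, J, M, N, Q, T, U, V, W, Y} as a parent, child, or co-parent, and no others.
Parents of K: C; children: M, Q, T, U, V, W, Y; co-parents: C, G, J, M, N, Q, U, W.
These exactly cover the given set, so the node is K.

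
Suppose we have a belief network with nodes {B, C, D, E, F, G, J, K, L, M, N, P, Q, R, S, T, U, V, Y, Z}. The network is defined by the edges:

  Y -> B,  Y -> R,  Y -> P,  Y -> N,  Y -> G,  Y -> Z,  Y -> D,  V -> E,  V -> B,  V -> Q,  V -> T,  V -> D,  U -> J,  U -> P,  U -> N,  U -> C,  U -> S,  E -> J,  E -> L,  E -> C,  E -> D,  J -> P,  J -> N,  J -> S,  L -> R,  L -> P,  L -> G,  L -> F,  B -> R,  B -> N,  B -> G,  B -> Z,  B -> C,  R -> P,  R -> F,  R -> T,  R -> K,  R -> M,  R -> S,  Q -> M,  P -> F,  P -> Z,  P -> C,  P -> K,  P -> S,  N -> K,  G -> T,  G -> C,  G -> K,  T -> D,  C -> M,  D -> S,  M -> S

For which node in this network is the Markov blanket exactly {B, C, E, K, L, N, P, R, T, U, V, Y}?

The target node must have every member of {B, C, E, K, L, N, P, R, T, U, V, Y} as a parent, child, or co-parent, and no others.
Parents of G: B, L, Y; children: C, K, T; co-parents: B, E, N, P, R, U, V.
These exactly cover the given set, so the node is G.

G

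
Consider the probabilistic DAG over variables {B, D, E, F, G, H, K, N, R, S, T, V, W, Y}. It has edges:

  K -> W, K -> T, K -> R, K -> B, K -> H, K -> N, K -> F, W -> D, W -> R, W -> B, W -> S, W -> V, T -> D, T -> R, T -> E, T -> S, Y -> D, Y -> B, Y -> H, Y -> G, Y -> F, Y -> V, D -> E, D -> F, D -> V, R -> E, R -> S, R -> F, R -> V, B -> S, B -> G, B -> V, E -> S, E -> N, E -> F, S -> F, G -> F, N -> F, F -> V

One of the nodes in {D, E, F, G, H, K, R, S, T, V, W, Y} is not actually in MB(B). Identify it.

H

A node's Markov blanket = Pa ∪ Ch ∪ (parents of Ch other than the node itself).
B's children: G, S, V.
Parents of B: K, W, Y.
Parents of each child, excluding B:
  S: E, R, T, W
  G: Y
  V: D, F, R, W, Y
MB(B) = {D, E, F, G, K, R, S, T, V, W, Y}.
H is neither a parent, child, nor co-parent of B, so it does not belong.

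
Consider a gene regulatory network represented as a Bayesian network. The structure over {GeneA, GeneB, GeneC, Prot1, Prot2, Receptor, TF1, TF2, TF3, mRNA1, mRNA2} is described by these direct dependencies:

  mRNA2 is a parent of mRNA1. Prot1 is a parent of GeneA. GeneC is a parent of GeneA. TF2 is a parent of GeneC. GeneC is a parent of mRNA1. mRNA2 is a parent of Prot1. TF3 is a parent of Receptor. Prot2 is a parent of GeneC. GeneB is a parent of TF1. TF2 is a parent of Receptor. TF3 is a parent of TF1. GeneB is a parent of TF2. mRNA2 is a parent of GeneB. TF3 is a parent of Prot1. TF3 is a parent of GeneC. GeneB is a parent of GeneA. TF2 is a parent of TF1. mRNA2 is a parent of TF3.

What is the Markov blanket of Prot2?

A node's Markov blanket = Pa ∪ Ch ∪ (parents of Ch other than the node itself).
Children of Prot2: GeneC.
Prot2 has no parents.
For each child, the remaining parents (spouses of Prot2):
  GeneC's other parents are TF2, TF3.
MB(Prot2) = {GeneC, TF2, TF3}.

{GeneC, TF2, TF3}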